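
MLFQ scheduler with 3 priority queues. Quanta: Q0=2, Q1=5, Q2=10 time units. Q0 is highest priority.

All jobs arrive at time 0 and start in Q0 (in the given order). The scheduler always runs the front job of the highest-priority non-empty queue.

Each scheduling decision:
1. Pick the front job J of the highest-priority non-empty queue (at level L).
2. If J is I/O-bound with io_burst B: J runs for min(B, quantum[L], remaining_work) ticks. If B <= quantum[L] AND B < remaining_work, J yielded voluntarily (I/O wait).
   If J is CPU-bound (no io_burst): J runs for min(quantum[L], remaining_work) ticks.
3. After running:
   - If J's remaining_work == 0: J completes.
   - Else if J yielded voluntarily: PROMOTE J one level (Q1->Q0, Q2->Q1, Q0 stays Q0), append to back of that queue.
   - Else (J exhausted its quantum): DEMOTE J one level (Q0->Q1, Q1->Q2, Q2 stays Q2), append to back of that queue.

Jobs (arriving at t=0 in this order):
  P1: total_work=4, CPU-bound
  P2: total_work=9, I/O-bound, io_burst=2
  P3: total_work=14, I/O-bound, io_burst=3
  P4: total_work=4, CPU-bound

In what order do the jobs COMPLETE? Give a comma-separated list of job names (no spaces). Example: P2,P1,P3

Answer: P2,P1,P4,P3

Derivation:
t=0-2: P1@Q0 runs 2, rem=2, quantum used, demote→Q1. Q0=[P2,P3,P4] Q1=[P1] Q2=[]
t=2-4: P2@Q0 runs 2, rem=7, I/O yield, promote→Q0. Q0=[P3,P4,P2] Q1=[P1] Q2=[]
t=4-6: P3@Q0 runs 2, rem=12, quantum used, demote→Q1. Q0=[P4,P2] Q1=[P1,P3] Q2=[]
t=6-8: P4@Q0 runs 2, rem=2, quantum used, demote→Q1. Q0=[P2] Q1=[P1,P3,P4] Q2=[]
t=8-10: P2@Q0 runs 2, rem=5, I/O yield, promote→Q0. Q0=[P2] Q1=[P1,P3,P4] Q2=[]
t=10-12: P2@Q0 runs 2, rem=3, I/O yield, promote→Q0. Q0=[P2] Q1=[P1,P3,P4] Q2=[]
t=12-14: P2@Q0 runs 2, rem=1, I/O yield, promote→Q0. Q0=[P2] Q1=[P1,P3,P4] Q2=[]
t=14-15: P2@Q0 runs 1, rem=0, completes. Q0=[] Q1=[P1,P3,P4] Q2=[]
t=15-17: P1@Q1 runs 2, rem=0, completes. Q0=[] Q1=[P3,P4] Q2=[]
t=17-20: P3@Q1 runs 3, rem=9, I/O yield, promote→Q0. Q0=[P3] Q1=[P4] Q2=[]
t=20-22: P3@Q0 runs 2, rem=7, quantum used, demote→Q1. Q0=[] Q1=[P4,P3] Q2=[]
t=22-24: P4@Q1 runs 2, rem=0, completes. Q0=[] Q1=[P3] Q2=[]
t=24-27: P3@Q1 runs 3, rem=4, I/O yield, promote→Q0. Q0=[P3] Q1=[] Q2=[]
t=27-29: P3@Q0 runs 2, rem=2, quantum used, demote→Q1. Q0=[] Q1=[P3] Q2=[]
t=29-31: P3@Q1 runs 2, rem=0, completes. Q0=[] Q1=[] Q2=[]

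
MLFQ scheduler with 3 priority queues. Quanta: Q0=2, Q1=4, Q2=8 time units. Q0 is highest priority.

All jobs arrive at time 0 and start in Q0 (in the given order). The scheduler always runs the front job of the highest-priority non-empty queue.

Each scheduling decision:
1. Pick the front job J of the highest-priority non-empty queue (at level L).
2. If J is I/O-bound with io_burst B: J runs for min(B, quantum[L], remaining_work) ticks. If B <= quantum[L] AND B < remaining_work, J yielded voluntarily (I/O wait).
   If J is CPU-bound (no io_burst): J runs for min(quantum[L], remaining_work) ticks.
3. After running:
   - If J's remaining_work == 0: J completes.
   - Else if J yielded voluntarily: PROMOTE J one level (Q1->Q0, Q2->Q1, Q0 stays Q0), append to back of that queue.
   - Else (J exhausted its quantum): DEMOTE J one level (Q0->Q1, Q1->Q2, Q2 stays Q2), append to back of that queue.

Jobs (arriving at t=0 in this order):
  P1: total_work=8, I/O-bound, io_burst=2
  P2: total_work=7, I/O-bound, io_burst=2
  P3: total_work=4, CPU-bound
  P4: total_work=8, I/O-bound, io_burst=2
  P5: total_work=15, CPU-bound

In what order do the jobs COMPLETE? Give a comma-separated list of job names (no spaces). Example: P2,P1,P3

Answer: P1,P2,P4,P3,P5

Derivation:
t=0-2: P1@Q0 runs 2, rem=6, I/O yield, promote→Q0. Q0=[P2,P3,P4,P5,P1] Q1=[] Q2=[]
t=2-4: P2@Q0 runs 2, rem=5, I/O yield, promote→Q0. Q0=[P3,P4,P5,P1,P2] Q1=[] Q2=[]
t=4-6: P3@Q0 runs 2, rem=2, quantum used, demote→Q1. Q0=[P4,P5,P1,P2] Q1=[P3] Q2=[]
t=6-8: P4@Q0 runs 2, rem=6, I/O yield, promote→Q0. Q0=[P5,P1,P2,P4] Q1=[P3] Q2=[]
t=8-10: P5@Q0 runs 2, rem=13, quantum used, demote→Q1. Q0=[P1,P2,P4] Q1=[P3,P5] Q2=[]
t=10-12: P1@Q0 runs 2, rem=4, I/O yield, promote→Q0. Q0=[P2,P4,P1] Q1=[P3,P5] Q2=[]
t=12-14: P2@Q0 runs 2, rem=3, I/O yield, promote→Q0. Q0=[P4,P1,P2] Q1=[P3,P5] Q2=[]
t=14-16: P4@Q0 runs 2, rem=4, I/O yield, promote→Q0. Q0=[P1,P2,P4] Q1=[P3,P5] Q2=[]
t=16-18: P1@Q0 runs 2, rem=2, I/O yield, promote→Q0. Q0=[P2,P4,P1] Q1=[P3,P5] Q2=[]
t=18-20: P2@Q0 runs 2, rem=1, I/O yield, promote→Q0. Q0=[P4,P1,P2] Q1=[P3,P5] Q2=[]
t=20-22: P4@Q0 runs 2, rem=2, I/O yield, promote→Q0. Q0=[P1,P2,P4] Q1=[P3,P5] Q2=[]
t=22-24: P1@Q0 runs 2, rem=0, completes. Q0=[P2,P4] Q1=[P3,P5] Q2=[]
t=24-25: P2@Q0 runs 1, rem=0, completes. Q0=[P4] Q1=[P3,P5] Q2=[]
t=25-27: P4@Q0 runs 2, rem=0, completes. Q0=[] Q1=[P3,P5] Q2=[]
t=27-29: P3@Q1 runs 2, rem=0, completes. Q0=[] Q1=[P5] Q2=[]
t=29-33: P5@Q1 runs 4, rem=9, quantum used, demote→Q2. Q0=[] Q1=[] Q2=[P5]
t=33-41: P5@Q2 runs 8, rem=1, quantum used, demote→Q2. Q0=[] Q1=[] Q2=[P5]
t=41-42: P5@Q2 runs 1, rem=0, completes. Q0=[] Q1=[] Q2=[]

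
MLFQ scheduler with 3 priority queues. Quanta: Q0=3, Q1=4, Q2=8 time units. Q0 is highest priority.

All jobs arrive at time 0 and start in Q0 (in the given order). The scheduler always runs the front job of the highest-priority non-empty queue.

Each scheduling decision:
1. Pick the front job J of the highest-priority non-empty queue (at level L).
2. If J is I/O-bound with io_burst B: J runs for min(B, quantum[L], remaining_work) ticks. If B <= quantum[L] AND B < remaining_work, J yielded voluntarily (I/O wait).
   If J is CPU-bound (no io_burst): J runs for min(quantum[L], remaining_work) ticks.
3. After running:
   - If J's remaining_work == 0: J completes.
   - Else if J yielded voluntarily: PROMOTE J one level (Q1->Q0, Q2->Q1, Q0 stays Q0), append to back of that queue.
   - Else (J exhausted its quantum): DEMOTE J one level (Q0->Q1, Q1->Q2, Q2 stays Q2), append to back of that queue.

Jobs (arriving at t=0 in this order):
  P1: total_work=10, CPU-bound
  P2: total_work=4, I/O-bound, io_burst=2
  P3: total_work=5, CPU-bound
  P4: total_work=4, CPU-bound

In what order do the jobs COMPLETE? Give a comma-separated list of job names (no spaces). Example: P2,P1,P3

t=0-3: P1@Q0 runs 3, rem=7, quantum used, demote→Q1. Q0=[P2,P3,P4] Q1=[P1] Q2=[]
t=3-5: P2@Q0 runs 2, rem=2, I/O yield, promote→Q0. Q0=[P3,P4,P2] Q1=[P1] Q2=[]
t=5-8: P3@Q0 runs 3, rem=2, quantum used, demote→Q1. Q0=[P4,P2] Q1=[P1,P3] Q2=[]
t=8-11: P4@Q0 runs 3, rem=1, quantum used, demote→Q1. Q0=[P2] Q1=[P1,P3,P4] Q2=[]
t=11-13: P2@Q0 runs 2, rem=0, completes. Q0=[] Q1=[P1,P3,P4] Q2=[]
t=13-17: P1@Q1 runs 4, rem=3, quantum used, demote→Q2. Q0=[] Q1=[P3,P4] Q2=[P1]
t=17-19: P3@Q1 runs 2, rem=0, completes. Q0=[] Q1=[P4] Q2=[P1]
t=19-20: P4@Q1 runs 1, rem=0, completes. Q0=[] Q1=[] Q2=[P1]
t=20-23: P1@Q2 runs 3, rem=0, completes. Q0=[] Q1=[] Q2=[]

Answer: P2,P3,P4,P1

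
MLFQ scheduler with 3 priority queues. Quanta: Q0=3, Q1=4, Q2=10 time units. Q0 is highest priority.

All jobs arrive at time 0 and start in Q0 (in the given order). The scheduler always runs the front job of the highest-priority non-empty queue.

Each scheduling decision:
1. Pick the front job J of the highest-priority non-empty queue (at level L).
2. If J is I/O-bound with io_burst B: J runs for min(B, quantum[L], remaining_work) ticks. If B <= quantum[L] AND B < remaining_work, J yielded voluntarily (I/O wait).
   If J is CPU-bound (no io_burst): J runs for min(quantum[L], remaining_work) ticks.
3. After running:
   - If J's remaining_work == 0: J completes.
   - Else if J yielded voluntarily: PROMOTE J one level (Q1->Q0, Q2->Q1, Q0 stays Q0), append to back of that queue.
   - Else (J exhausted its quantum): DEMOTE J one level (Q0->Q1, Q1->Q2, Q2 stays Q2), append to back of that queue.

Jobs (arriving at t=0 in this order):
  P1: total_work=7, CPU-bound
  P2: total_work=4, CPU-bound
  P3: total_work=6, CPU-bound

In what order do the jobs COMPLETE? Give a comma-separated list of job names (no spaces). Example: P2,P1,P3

Answer: P1,P2,P3

Derivation:
t=0-3: P1@Q0 runs 3, rem=4, quantum used, demote→Q1. Q0=[P2,P3] Q1=[P1] Q2=[]
t=3-6: P2@Q0 runs 3, rem=1, quantum used, demote→Q1. Q0=[P3] Q1=[P1,P2] Q2=[]
t=6-9: P3@Q0 runs 3, rem=3, quantum used, demote→Q1. Q0=[] Q1=[P1,P2,P3] Q2=[]
t=9-13: P1@Q1 runs 4, rem=0, completes. Q0=[] Q1=[P2,P3] Q2=[]
t=13-14: P2@Q1 runs 1, rem=0, completes. Q0=[] Q1=[P3] Q2=[]
t=14-17: P3@Q1 runs 3, rem=0, completes. Q0=[] Q1=[] Q2=[]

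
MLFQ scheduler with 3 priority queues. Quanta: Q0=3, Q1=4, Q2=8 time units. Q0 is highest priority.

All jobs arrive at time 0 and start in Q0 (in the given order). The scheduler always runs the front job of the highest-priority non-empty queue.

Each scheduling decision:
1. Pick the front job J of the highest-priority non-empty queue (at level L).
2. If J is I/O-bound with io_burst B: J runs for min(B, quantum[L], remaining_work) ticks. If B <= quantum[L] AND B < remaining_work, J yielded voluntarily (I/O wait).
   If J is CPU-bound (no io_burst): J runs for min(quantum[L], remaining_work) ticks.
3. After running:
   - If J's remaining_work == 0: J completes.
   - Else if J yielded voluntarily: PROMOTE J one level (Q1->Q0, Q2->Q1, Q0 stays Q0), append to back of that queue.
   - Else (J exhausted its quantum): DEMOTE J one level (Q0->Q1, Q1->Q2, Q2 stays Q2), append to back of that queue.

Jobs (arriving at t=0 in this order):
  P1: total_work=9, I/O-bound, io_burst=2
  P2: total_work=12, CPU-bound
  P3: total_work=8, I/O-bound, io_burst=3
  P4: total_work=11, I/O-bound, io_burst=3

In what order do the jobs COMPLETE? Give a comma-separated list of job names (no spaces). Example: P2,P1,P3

t=0-2: P1@Q0 runs 2, rem=7, I/O yield, promote→Q0. Q0=[P2,P3,P4,P1] Q1=[] Q2=[]
t=2-5: P2@Q0 runs 3, rem=9, quantum used, demote→Q1. Q0=[P3,P4,P1] Q1=[P2] Q2=[]
t=5-8: P3@Q0 runs 3, rem=5, I/O yield, promote→Q0. Q0=[P4,P1,P3] Q1=[P2] Q2=[]
t=8-11: P4@Q0 runs 3, rem=8, I/O yield, promote→Q0. Q0=[P1,P3,P4] Q1=[P2] Q2=[]
t=11-13: P1@Q0 runs 2, rem=5, I/O yield, promote→Q0. Q0=[P3,P4,P1] Q1=[P2] Q2=[]
t=13-16: P3@Q0 runs 3, rem=2, I/O yield, promote→Q0. Q0=[P4,P1,P3] Q1=[P2] Q2=[]
t=16-19: P4@Q0 runs 3, rem=5, I/O yield, promote→Q0. Q0=[P1,P3,P4] Q1=[P2] Q2=[]
t=19-21: P1@Q0 runs 2, rem=3, I/O yield, promote→Q0. Q0=[P3,P4,P1] Q1=[P2] Q2=[]
t=21-23: P3@Q0 runs 2, rem=0, completes. Q0=[P4,P1] Q1=[P2] Q2=[]
t=23-26: P4@Q0 runs 3, rem=2, I/O yield, promote→Q0. Q0=[P1,P4] Q1=[P2] Q2=[]
t=26-28: P1@Q0 runs 2, rem=1, I/O yield, promote→Q0. Q0=[P4,P1] Q1=[P2] Q2=[]
t=28-30: P4@Q0 runs 2, rem=0, completes. Q0=[P1] Q1=[P2] Q2=[]
t=30-31: P1@Q0 runs 1, rem=0, completes. Q0=[] Q1=[P2] Q2=[]
t=31-35: P2@Q1 runs 4, rem=5, quantum used, demote→Q2. Q0=[] Q1=[] Q2=[P2]
t=35-40: P2@Q2 runs 5, rem=0, completes. Q0=[] Q1=[] Q2=[]

Answer: P3,P4,P1,P2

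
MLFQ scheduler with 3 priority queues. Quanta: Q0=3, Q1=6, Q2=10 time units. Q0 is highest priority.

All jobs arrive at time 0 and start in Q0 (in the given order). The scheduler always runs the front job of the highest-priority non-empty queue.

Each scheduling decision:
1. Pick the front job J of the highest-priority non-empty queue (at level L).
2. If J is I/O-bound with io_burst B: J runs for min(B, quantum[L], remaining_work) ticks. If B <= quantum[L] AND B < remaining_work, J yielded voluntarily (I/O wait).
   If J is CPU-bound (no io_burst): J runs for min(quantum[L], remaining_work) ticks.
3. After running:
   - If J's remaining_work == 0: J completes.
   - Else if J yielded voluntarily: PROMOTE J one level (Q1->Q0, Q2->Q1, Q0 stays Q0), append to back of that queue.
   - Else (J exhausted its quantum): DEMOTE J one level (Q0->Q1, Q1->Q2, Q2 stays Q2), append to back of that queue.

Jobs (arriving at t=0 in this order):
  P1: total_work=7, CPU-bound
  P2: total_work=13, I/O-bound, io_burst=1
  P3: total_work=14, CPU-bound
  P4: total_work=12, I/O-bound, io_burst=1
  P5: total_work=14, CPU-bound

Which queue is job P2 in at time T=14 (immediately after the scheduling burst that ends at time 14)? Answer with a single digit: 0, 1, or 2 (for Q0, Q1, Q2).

t=0-3: P1@Q0 runs 3, rem=4, quantum used, demote→Q1. Q0=[P2,P3,P4,P5] Q1=[P1] Q2=[]
t=3-4: P2@Q0 runs 1, rem=12, I/O yield, promote→Q0. Q0=[P3,P4,P5,P2] Q1=[P1] Q2=[]
t=4-7: P3@Q0 runs 3, rem=11, quantum used, demote→Q1. Q0=[P4,P5,P2] Q1=[P1,P3] Q2=[]
t=7-8: P4@Q0 runs 1, rem=11, I/O yield, promote→Q0. Q0=[P5,P2,P4] Q1=[P1,P3] Q2=[]
t=8-11: P5@Q0 runs 3, rem=11, quantum used, demote→Q1. Q0=[P2,P4] Q1=[P1,P3,P5] Q2=[]
t=11-12: P2@Q0 runs 1, rem=11, I/O yield, promote→Q0. Q0=[P4,P2] Q1=[P1,P3,P5] Q2=[]
t=12-13: P4@Q0 runs 1, rem=10, I/O yield, promote→Q0. Q0=[P2,P4] Q1=[P1,P3,P5] Q2=[]
t=13-14: P2@Q0 runs 1, rem=10, I/O yield, promote→Q0. Q0=[P4,P2] Q1=[P1,P3,P5] Q2=[]
t=14-15: P4@Q0 runs 1, rem=9, I/O yield, promote→Q0. Q0=[P2,P4] Q1=[P1,P3,P5] Q2=[]
t=15-16: P2@Q0 runs 1, rem=9, I/O yield, promote→Q0. Q0=[P4,P2] Q1=[P1,P3,P5] Q2=[]
t=16-17: P4@Q0 runs 1, rem=8, I/O yield, promote→Q0. Q0=[P2,P4] Q1=[P1,P3,P5] Q2=[]
t=17-18: P2@Q0 runs 1, rem=8, I/O yield, promote→Q0. Q0=[P4,P2] Q1=[P1,P3,P5] Q2=[]
t=18-19: P4@Q0 runs 1, rem=7, I/O yield, promote→Q0. Q0=[P2,P4] Q1=[P1,P3,P5] Q2=[]
t=19-20: P2@Q0 runs 1, rem=7, I/O yield, promote→Q0. Q0=[P4,P2] Q1=[P1,P3,P5] Q2=[]
t=20-21: P4@Q0 runs 1, rem=6, I/O yield, promote→Q0. Q0=[P2,P4] Q1=[P1,P3,P5] Q2=[]
t=21-22: P2@Q0 runs 1, rem=6, I/O yield, promote→Q0. Q0=[P4,P2] Q1=[P1,P3,P5] Q2=[]
t=22-23: P4@Q0 runs 1, rem=5, I/O yield, promote→Q0. Q0=[P2,P4] Q1=[P1,P3,P5] Q2=[]
t=23-24: P2@Q0 runs 1, rem=5, I/O yield, promote→Q0. Q0=[P4,P2] Q1=[P1,P3,P5] Q2=[]
t=24-25: P4@Q0 runs 1, rem=4, I/O yield, promote→Q0. Q0=[P2,P4] Q1=[P1,P3,P5] Q2=[]
t=25-26: P2@Q0 runs 1, rem=4, I/O yield, promote→Q0. Q0=[P4,P2] Q1=[P1,P3,P5] Q2=[]
t=26-27: P4@Q0 runs 1, rem=3, I/O yield, promote→Q0. Q0=[P2,P4] Q1=[P1,P3,P5] Q2=[]
t=27-28: P2@Q0 runs 1, rem=3, I/O yield, promote→Q0. Q0=[P4,P2] Q1=[P1,P3,P5] Q2=[]
t=28-29: P4@Q0 runs 1, rem=2, I/O yield, promote→Q0. Q0=[P2,P4] Q1=[P1,P3,P5] Q2=[]
t=29-30: P2@Q0 runs 1, rem=2, I/O yield, promote→Q0. Q0=[P4,P2] Q1=[P1,P3,P5] Q2=[]
t=30-31: P4@Q0 runs 1, rem=1, I/O yield, promote→Q0. Q0=[P2,P4] Q1=[P1,P3,P5] Q2=[]
t=31-32: P2@Q0 runs 1, rem=1, I/O yield, promote→Q0. Q0=[P4,P2] Q1=[P1,P3,P5] Q2=[]
t=32-33: P4@Q0 runs 1, rem=0, completes. Q0=[P2] Q1=[P1,P3,P5] Q2=[]
t=33-34: P2@Q0 runs 1, rem=0, completes. Q0=[] Q1=[P1,P3,P5] Q2=[]
t=34-38: P1@Q1 runs 4, rem=0, completes. Q0=[] Q1=[P3,P5] Q2=[]
t=38-44: P3@Q1 runs 6, rem=5, quantum used, demote→Q2. Q0=[] Q1=[P5] Q2=[P3]
t=44-50: P5@Q1 runs 6, rem=5, quantum used, demote→Q2. Q0=[] Q1=[] Q2=[P3,P5]
t=50-55: P3@Q2 runs 5, rem=0, completes. Q0=[] Q1=[] Q2=[P5]
t=55-60: P5@Q2 runs 5, rem=0, completes. Q0=[] Q1=[] Q2=[]

Answer: 0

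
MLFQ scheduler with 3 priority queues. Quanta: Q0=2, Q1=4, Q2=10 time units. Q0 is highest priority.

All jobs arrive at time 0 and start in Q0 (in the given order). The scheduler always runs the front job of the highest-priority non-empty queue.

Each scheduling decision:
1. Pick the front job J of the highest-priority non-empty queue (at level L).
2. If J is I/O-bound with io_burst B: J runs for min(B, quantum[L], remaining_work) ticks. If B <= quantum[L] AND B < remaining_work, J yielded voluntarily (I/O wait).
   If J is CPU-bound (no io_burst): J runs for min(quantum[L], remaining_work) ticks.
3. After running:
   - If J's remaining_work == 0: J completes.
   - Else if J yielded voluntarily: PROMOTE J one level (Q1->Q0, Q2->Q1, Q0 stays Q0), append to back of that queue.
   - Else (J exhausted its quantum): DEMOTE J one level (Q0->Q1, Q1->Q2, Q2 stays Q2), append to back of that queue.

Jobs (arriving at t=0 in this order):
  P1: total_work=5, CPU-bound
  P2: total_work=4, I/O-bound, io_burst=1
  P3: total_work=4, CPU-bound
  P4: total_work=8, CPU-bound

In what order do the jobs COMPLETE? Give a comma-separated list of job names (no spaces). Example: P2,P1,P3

t=0-2: P1@Q0 runs 2, rem=3, quantum used, demote→Q1. Q0=[P2,P3,P4] Q1=[P1] Q2=[]
t=2-3: P2@Q0 runs 1, rem=3, I/O yield, promote→Q0. Q0=[P3,P4,P2] Q1=[P1] Q2=[]
t=3-5: P3@Q0 runs 2, rem=2, quantum used, demote→Q1. Q0=[P4,P2] Q1=[P1,P3] Q2=[]
t=5-7: P4@Q0 runs 2, rem=6, quantum used, demote→Q1. Q0=[P2] Q1=[P1,P3,P4] Q2=[]
t=7-8: P2@Q0 runs 1, rem=2, I/O yield, promote→Q0. Q0=[P2] Q1=[P1,P3,P4] Q2=[]
t=8-9: P2@Q0 runs 1, rem=1, I/O yield, promote→Q0. Q0=[P2] Q1=[P1,P3,P4] Q2=[]
t=9-10: P2@Q0 runs 1, rem=0, completes. Q0=[] Q1=[P1,P3,P4] Q2=[]
t=10-13: P1@Q1 runs 3, rem=0, completes. Q0=[] Q1=[P3,P4] Q2=[]
t=13-15: P3@Q1 runs 2, rem=0, completes. Q0=[] Q1=[P4] Q2=[]
t=15-19: P4@Q1 runs 4, rem=2, quantum used, demote→Q2. Q0=[] Q1=[] Q2=[P4]
t=19-21: P4@Q2 runs 2, rem=0, completes. Q0=[] Q1=[] Q2=[]

Answer: P2,P1,P3,P4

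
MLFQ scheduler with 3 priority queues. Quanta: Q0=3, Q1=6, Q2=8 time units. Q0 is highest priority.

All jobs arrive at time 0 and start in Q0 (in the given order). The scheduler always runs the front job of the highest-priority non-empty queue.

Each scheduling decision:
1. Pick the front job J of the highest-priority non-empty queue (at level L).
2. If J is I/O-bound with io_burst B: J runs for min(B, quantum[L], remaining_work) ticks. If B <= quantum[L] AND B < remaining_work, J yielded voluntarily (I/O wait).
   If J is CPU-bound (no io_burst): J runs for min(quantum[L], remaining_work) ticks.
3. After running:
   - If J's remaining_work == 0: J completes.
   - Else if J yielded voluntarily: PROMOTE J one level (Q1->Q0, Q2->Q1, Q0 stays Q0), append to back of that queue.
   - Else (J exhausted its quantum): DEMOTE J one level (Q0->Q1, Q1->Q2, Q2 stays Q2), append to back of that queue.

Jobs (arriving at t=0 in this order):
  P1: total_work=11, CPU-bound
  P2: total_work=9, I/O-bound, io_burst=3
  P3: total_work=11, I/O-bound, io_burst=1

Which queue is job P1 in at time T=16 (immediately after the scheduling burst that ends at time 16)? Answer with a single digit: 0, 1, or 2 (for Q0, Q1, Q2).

Answer: 1

Derivation:
t=0-3: P1@Q0 runs 3, rem=8, quantum used, demote→Q1. Q0=[P2,P3] Q1=[P1] Q2=[]
t=3-6: P2@Q0 runs 3, rem=6, I/O yield, promote→Q0. Q0=[P3,P2] Q1=[P1] Q2=[]
t=6-7: P3@Q0 runs 1, rem=10, I/O yield, promote→Q0. Q0=[P2,P3] Q1=[P1] Q2=[]
t=7-10: P2@Q0 runs 3, rem=3, I/O yield, promote→Q0. Q0=[P3,P2] Q1=[P1] Q2=[]
t=10-11: P3@Q0 runs 1, rem=9, I/O yield, promote→Q0. Q0=[P2,P3] Q1=[P1] Q2=[]
t=11-14: P2@Q0 runs 3, rem=0, completes. Q0=[P3] Q1=[P1] Q2=[]
t=14-15: P3@Q0 runs 1, rem=8, I/O yield, promote→Q0. Q0=[P3] Q1=[P1] Q2=[]
t=15-16: P3@Q0 runs 1, rem=7, I/O yield, promote→Q0. Q0=[P3] Q1=[P1] Q2=[]
t=16-17: P3@Q0 runs 1, rem=6, I/O yield, promote→Q0. Q0=[P3] Q1=[P1] Q2=[]
t=17-18: P3@Q0 runs 1, rem=5, I/O yield, promote→Q0. Q0=[P3] Q1=[P1] Q2=[]
t=18-19: P3@Q0 runs 1, rem=4, I/O yield, promote→Q0. Q0=[P3] Q1=[P1] Q2=[]
t=19-20: P3@Q0 runs 1, rem=3, I/O yield, promote→Q0. Q0=[P3] Q1=[P1] Q2=[]
t=20-21: P3@Q0 runs 1, rem=2, I/O yield, promote→Q0. Q0=[P3] Q1=[P1] Q2=[]
t=21-22: P3@Q0 runs 1, rem=1, I/O yield, promote→Q0. Q0=[P3] Q1=[P1] Q2=[]
t=22-23: P3@Q0 runs 1, rem=0, completes. Q0=[] Q1=[P1] Q2=[]
t=23-29: P1@Q1 runs 6, rem=2, quantum used, demote→Q2. Q0=[] Q1=[] Q2=[P1]
t=29-31: P1@Q2 runs 2, rem=0, completes. Q0=[] Q1=[] Q2=[]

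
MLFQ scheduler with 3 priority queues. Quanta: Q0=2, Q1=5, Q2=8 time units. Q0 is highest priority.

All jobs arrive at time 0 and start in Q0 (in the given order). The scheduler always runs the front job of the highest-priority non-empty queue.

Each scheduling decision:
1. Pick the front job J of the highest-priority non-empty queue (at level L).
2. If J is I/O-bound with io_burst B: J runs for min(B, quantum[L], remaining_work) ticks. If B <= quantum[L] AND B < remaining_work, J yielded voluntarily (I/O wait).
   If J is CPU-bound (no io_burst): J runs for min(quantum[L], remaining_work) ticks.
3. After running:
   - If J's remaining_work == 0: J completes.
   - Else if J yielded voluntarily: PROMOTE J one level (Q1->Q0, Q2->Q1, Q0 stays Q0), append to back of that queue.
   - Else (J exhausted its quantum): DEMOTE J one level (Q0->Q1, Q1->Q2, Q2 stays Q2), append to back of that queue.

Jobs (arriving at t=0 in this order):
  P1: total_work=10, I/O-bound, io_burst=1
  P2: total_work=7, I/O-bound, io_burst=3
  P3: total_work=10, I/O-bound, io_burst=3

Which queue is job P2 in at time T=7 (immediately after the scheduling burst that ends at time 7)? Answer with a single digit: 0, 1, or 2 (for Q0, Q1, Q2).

t=0-1: P1@Q0 runs 1, rem=9, I/O yield, promote→Q0. Q0=[P2,P3,P1] Q1=[] Q2=[]
t=1-3: P2@Q0 runs 2, rem=5, quantum used, demote→Q1. Q0=[P3,P1] Q1=[P2] Q2=[]
t=3-5: P3@Q0 runs 2, rem=8, quantum used, demote→Q1. Q0=[P1] Q1=[P2,P3] Q2=[]
t=5-6: P1@Q0 runs 1, rem=8, I/O yield, promote→Q0. Q0=[P1] Q1=[P2,P3] Q2=[]
t=6-7: P1@Q0 runs 1, rem=7, I/O yield, promote→Q0. Q0=[P1] Q1=[P2,P3] Q2=[]
t=7-8: P1@Q0 runs 1, rem=6, I/O yield, promote→Q0. Q0=[P1] Q1=[P2,P3] Q2=[]
t=8-9: P1@Q0 runs 1, rem=5, I/O yield, promote→Q0. Q0=[P1] Q1=[P2,P3] Q2=[]
t=9-10: P1@Q0 runs 1, rem=4, I/O yield, promote→Q0. Q0=[P1] Q1=[P2,P3] Q2=[]
t=10-11: P1@Q0 runs 1, rem=3, I/O yield, promote→Q0. Q0=[P1] Q1=[P2,P3] Q2=[]
t=11-12: P1@Q0 runs 1, rem=2, I/O yield, promote→Q0. Q0=[P1] Q1=[P2,P3] Q2=[]
t=12-13: P1@Q0 runs 1, rem=1, I/O yield, promote→Q0. Q0=[P1] Q1=[P2,P3] Q2=[]
t=13-14: P1@Q0 runs 1, rem=0, completes. Q0=[] Q1=[P2,P3] Q2=[]
t=14-17: P2@Q1 runs 3, rem=2, I/O yield, promote→Q0. Q0=[P2] Q1=[P3] Q2=[]
t=17-19: P2@Q0 runs 2, rem=0, completes. Q0=[] Q1=[P3] Q2=[]
t=19-22: P3@Q1 runs 3, rem=5, I/O yield, promote→Q0. Q0=[P3] Q1=[] Q2=[]
t=22-24: P3@Q0 runs 2, rem=3, quantum used, demote→Q1. Q0=[] Q1=[P3] Q2=[]
t=24-27: P3@Q1 runs 3, rem=0, completes. Q0=[] Q1=[] Q2=[]

Answer: 1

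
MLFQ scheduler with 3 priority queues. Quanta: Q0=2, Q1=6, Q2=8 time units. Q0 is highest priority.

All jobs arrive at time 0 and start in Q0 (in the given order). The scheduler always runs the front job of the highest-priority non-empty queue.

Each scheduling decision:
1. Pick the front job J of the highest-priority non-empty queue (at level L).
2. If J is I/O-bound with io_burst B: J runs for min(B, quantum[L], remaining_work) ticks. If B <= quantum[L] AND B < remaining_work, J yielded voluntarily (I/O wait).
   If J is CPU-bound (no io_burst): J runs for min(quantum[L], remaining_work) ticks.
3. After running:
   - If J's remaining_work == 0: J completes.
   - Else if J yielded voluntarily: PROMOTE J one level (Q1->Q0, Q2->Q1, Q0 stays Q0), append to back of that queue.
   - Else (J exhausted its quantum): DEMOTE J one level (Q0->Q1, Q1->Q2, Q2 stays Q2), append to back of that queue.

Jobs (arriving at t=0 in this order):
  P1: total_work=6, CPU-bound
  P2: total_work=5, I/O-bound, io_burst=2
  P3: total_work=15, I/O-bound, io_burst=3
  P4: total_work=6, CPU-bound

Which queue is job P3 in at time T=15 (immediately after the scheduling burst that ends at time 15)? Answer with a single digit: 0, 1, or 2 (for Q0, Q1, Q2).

t=0-2: P1@Q0 runs 2, rem=4, quantum used, demote→Q1. Q0=[P2,P3,P4] Q1=[P1] Q2=[]
t=2-4: P2@Q0 runs 2, rem=3, I/O yield, promote→Q0. Q0=[P3,P4,P2] Q1=[P1] Q2=[]
t=4-6: P3@Q0 runs 2, rem=13, quantum used, demote→Q1. Q0=[P4,P2] Q1=[P1,P3] Q2=[]
t=6-8: P4@Q0 runs 2, rem=4, quantum used, demote→Q1. Q0=[P2] Q1=[P1,P3,P4] Q2=[]
t=8-10: P2@Q0 runs 2, rem=1, I/O yield, promote→Q0. Q0=[P2] Q1=[P1,P3,P4] Q2=[]
t=10-11: P2@Q0 runs 1, rem=0, completes. Q0=[] Q1=[P1,P3,P4] Q2=[]
t=11-15: P1@Q1 runs 4, rem=0, completes. Q0=[] Q1=[P3,P4] Q2=[]
t=15-18: P3@Q1 runs 3, rem=10, I/O yield, promote→Q0. Q0=[P3] Q1=[P4] Q2=[]
t=18-20: P3@Q0 runs 2, rem=8, quantum used, demote→Q1. Q0=[] Q1=[P4,P3] Q2=[]
t=20-24: P4@Q1 runs 4, rem=0, completes. Q0=[] Q1=[P3] Q2=[]
t=24-27: P3@Q1 runs 3, rem=5, I/O yield, promote→Q0. Q0=[P3] Q1=[] Q2=[]
t=27-29: P3@Q0 runs 2, rem=3, quantum used, demote→Q1. Q0=[] Q1=[P3] Q2=[]
t=29-32: P3@Q1 runs 3, rem=0, completes. Q0=[] Q1=[] Q2=[]

Answer: 1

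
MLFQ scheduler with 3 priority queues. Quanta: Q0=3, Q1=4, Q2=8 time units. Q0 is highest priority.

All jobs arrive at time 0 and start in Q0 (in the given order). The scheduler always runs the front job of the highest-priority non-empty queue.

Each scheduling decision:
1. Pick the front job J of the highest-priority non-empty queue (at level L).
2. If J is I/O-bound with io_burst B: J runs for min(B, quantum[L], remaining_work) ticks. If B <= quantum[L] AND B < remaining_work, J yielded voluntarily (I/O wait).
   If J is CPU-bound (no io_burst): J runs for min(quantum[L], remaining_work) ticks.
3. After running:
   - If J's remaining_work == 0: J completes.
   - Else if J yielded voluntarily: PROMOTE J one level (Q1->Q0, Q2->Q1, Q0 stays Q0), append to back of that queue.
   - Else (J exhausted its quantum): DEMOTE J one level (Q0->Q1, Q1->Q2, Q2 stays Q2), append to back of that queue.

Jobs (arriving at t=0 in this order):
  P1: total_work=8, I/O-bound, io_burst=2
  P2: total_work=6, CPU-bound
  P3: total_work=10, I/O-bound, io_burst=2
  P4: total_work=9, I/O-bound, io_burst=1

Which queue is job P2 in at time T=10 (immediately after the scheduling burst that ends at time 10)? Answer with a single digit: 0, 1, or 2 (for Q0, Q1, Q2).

t=0-2: P1@Q0 runs 2, rem=6, I/O yield, promote→Q0. Q0=[P2,P3,P4,P1] Q1=[] Q2=[]
t=2-5: P2@Q0 runs 3, rem=3, quantum used, demote→Q1. Q0=[P3,P4,P1] Q1=[P2] Q2=[]
t=5-7: P3@Q0 runs 2, rem=8, I/O yield, promote→Q0. Q0=[P4,P1,P3] Q1=[P2] Q2=[]
t=7-8: P4@Q0 runs 1, rem=8, I/O yield, promote→Q0. Q0=[P1,P3,P4] Q1=[P2] Q2=[]
t=8-10: P1@Q0 runs 2, rem=4, I/O yield, promote→Q0. Q0=[P3,P4,P1] Q1=[P2] Q2=[]
t=10-12: P3@Q0 runs 2, rem=6, I/O yield, promote→Q0. Q0=[P4,P1,P3] Q1=[P2] Q2=[]
t=12-13: P4@Q0 runs 1, rem=7, I/O yield, promote→Q0. Q0=[P1,P3,P4] Q1=[P2] Q2=[]
t=13-15: P1@Q0 runs 2, rem=2, I/O yield, promote→Q0. Q0=[P3,P4,P1] Q1=[P2] Q2=[]
t=15-17: P3@Q0 runs 2, rem=4, I/O yield, promote→Q0. Q0=[P4,P1,P3] Q1=[P2] Q2=[]
t=17-18: P4@Q0 runs 1, rem=6, I/O yield, promote→Q0. Q0=[P1,P3,P4] Q1=[P2] Q2=[]
t=18-20: P1@Q0 runs 2, rem=0, completes. Q0=[P3,P4] Q1=[P2] Q2=[]
t=20-22: P3@Q0 runs 2, rem=2, I/O yield, promote→Q0. Q0=[P4,P3] Q1=[P2] Q2=[]
t=22-23: P4@Q0 runs 1, rem=5, I/O yield, promote→Q0. Q0=[P3,P4] Q1=[P2] Q2=[]
t=23-25: P3@Q0 runs 2, rem=0, completes. Q0=[P4] Q1=[P2] Q2=[]
t=25-26: P4@Q0 runs 1, rem=4, I/O yield, promote→Q0. Q0=[P4] Q1=[P2] Q2=[]
t=26-27: P4@Q0 runs 1, rem=3, I/O yield, promote→Q0. Q0=[P4] Q1=[P2] Q2=[]
t=27-28: P4@Q0 runs 1, rem=2, I/O yield, promote→Q0. Q0=[P4] Q1=[P2] Q2=[]
t=28-29: P4@Q0 runs 1, rem=1, I/O yield, promote→Q0. Q0=[P4] Q1=[P2] Q2=[]
t=29-30: P4@Q0 runs 1, rem=0, completes. Q0=[] Q1=[P2] Q2=[]
t=30-33: P2@Q1 runs 3, rem=0, completes. Q0=[] Q1=[] Q2=[]

Answer: 1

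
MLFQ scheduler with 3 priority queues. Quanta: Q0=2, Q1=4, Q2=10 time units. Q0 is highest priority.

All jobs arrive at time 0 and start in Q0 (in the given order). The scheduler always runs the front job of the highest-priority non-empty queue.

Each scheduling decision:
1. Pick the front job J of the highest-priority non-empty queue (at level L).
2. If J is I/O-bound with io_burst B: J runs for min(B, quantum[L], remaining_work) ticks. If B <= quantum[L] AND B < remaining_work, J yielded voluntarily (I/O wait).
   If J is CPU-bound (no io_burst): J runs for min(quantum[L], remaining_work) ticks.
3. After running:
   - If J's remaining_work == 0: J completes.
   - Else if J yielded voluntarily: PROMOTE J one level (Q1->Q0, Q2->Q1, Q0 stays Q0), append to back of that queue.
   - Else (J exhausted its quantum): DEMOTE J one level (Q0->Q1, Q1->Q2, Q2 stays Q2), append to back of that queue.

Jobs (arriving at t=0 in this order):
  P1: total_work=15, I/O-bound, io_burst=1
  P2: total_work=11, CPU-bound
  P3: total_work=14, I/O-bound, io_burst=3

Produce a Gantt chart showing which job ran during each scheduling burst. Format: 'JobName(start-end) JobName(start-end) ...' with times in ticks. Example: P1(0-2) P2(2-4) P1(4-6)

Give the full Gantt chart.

Answer: P1(0-1) P2(1-3) P3(3-5) P1(5-6) P1(6-7) P1(7-8) P1(8-9) P1(9-10) P1(10-11) P1(11-12) P1(12-13) P1(13-14) P1(14-15) P1(15-16) P1(16-17) P1(17-18) P1(18-19) P2(19-23) P3(23-26) P3(26-28) P3(28-31) P3(31-33) P3(33-35) P2(35-40)

Derivation:
t=0-1: P1@Q0 runs 1, rem=14, I/O yield, promote→Q0. Q0=[P2,P3,P1] Q1=[] Q2=[]
t=1-3: P2@Q0 runs 2, rem=9, quantum used, demote→Q1. Q0=[P3,P1] Q1=[P2] Q2=[]
t=3-5: P3@Q0 runs 2, rem=12, quantum used, demote→Q1. Q0=[P1] Q1=[P2,P3] Q2=[]
t=5-6: P1@Q0 runs 1, rem=13, I/O yield, promote→Q0. Q0=[P1] Q1=[P2,P3] Q2=[]
t=6-7: P1@Q0 runs 1, rem=12, I/O yield, promote→Q0. Q0=[P1] Q1=[P2,P3] Q2=[]
t=7-8: P1@Q0 runs 1, rem=11, I/O yield, promote→Q0. Q0=[P1] Q1=[P2,P3] Q2=[]
t=8-9: P1@Q0 runs 1, rem=10, I/O yield, promote→Q0. Q0=[P1] Q1=[P2,P3] Q2=[]
t=9-10: P1@Q0 runs 1, rem=9, I/O yield, promote→Q0. Q0=[P1] Q1=[P2,P3] Q2=[]
t=10-11: P1@Q0 runs 1, rem=8, I/O yield, promote→Q0. Q0=[P1] Q1=[P2,P3] Q2=[]
t=11-12: P1@Q0 runs 1, rem=7, I/O yield, promote→Q0. Q0=[P1] Q1=[P2,P3] Q2=[]
t=12-13: P1@Q0 runs 1, rem=6, I/O yield, promote→Q0. Q0=[P1] Q1=[P2,P3] Q2=[]
t=13-14: P1@Q0 runs 1, rem=5, I/O yield, promote→Q0. Q0=[P1] Q1=[P2,P3] Q2=[]
t=14-15: P1@Q0 runs 1, rem=4, I/O yield, promote→Q0. Q0=[P1] Q1=[P2,P3] Q2=[]
t=15-16: P1@Q0 runs 1, rem=3, I/O yield, promote→Q0. Q0=[P1] Q1=[P2,P3] Q2=[]
t=16-17: P1@Q0 runs 1, rem=2, I/O yield, promote→Q0. Q0=[P1] Q1=[P2,P3] Q2=[]
t=17-18: P1@Q0 runs 1, rem=1, I/O yield, promote→Q0. Q0=[P1] Q1=[P2,P3] Q2=[]
t=18-19: P1@Q0 runs 1, rem=0, completes. Q0=[] Q1=[P2,P3] Q2=[]
t=19-23: P2@Q1 runs 4, rem=5, quantum used, demote→Q2. Q0=[] Q1=[P3] Q2=[P2]
t=23-26: P3@Q1 runs 3, rem=9, I/O yield, promote→Q0. Q0=[P3] Q1=[] Q2=[P2]
t=26-28: P3@Q0 runs 2, rem=7, quantum used, demote→Q1. Q0=[] Q1=[P3] Q2=[P2]
t=28-31: P3@Q1 runs 3, rem=4, I/O yield, promote→Q0. Q0=[P3] Q1=[] Q2=[P2]
t=31-33: P3@Q0 runs 2, rem=2, quantum used, demote→Q1. Q0=[] Q1=[P3] Q2=[P2]
t=33-35: P3@Q1 runs 2, rem=0, completes. Q0=[] Q1=[] Q2=[P2]
t=35-40: P2@Q2 runs 5, rem=0, completes. Q0=[] Q1=[] Q2=[]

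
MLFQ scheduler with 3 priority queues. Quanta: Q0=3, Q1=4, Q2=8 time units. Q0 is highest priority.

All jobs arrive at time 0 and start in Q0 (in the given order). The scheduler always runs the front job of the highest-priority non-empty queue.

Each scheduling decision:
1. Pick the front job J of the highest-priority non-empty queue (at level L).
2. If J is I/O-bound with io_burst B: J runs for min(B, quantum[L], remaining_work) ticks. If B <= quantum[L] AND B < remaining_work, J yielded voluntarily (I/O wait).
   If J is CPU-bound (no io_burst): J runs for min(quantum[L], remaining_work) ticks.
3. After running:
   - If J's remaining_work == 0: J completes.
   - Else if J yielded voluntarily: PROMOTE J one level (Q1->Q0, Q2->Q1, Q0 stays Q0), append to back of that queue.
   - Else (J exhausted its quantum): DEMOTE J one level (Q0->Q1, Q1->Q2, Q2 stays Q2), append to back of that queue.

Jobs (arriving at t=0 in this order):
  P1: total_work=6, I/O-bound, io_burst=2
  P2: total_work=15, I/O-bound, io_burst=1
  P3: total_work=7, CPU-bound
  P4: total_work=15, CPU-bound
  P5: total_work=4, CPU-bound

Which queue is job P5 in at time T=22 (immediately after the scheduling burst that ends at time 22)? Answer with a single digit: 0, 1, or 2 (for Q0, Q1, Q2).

Answer: 1

Derivation:
t=0-2: P1@Q0 runs 2, rem=4, I/O yield, promote→Q0. Q0=[P2,P3,P4,P5,P1] Q1=[] Q2=[]
t=2-3: P2@Q0 runs 1, rem=14, I/O yield, promote→Q0. Q0=[P3,P4,P5,P1,P2] Q1=[] Q2=[]
t=3-6: P3@Q0 runs 3, rem=4, quantum used, demote→Q1. Q0=[P4,P5,P1,P2] Q1=[P3] Q2=[]
t=6-9: P4@Q0 runs 3, rem=12, quantum used, demote→Q1. Q0=[P5,P1,P2] Q1=[P3,P4] Q2=[]
t=9-12: P5@Q0 runs 3, rem=1, quantum used, demote→Q1. Q0=[P1,P2] Q1=[P3,P4,P5] Q2=[]
t=12-14: P1@Q0 runs 2, rem=2, I/O yield, promote→Q0. Q0=[P2,P1] Q1=[P3,P4,P5] Q2=[]
t=14-15: P2@Q0 runs 1, rem=13, I/O yield, promote→Q0. Q0=[P1,P2] Q1=[P3,P4,P5] Q2=[]
t=15-17: P1@Q0 runs 2, rem=0, completes. Q0=[P2] Q1=[P3,P4,P5] Q2=[]
t=17-18: P2@Q0 runs 1, rem=12, I/O yield, promote→Q0. Q0=[P2] Q1=[P3,P4,P5] Q2=[]
t=18-19: P2@Q0 runs 1, rem=11, I/O yield, promote→Q0. Q0=[P2] Q1=[P3,P4,P5] Q2=[]
t=19-20: P2@Q0 runs 1, rem=10, I/O yield, promote→Q0. Q0=[P2] Q1=[P3,P4,P5] Q2=[]
t=20-21: P2@Q0 runs 1, rem=9, I/O yield, promote→Q0. Q0=[P2] Q1=[P3,P4,P5] Q2=[]
t=21-22: P2@Q0 runs 1, rem=8, I/O yield, promote→Q0. Q0=[P2] Q1=[P3,P4,P5] Q2=[]
t=22-23: P2@Q0 runs 1, rem=7, I/O yield, promote→Q0. Q0=[P2] Q1=[P3,P4,P5] Q2=[]
t=23-24: P2@Q0 runs 1, rem=6, I/O yield, promote→Q0. Q0=[P2] Q1=[P3,P4,P5] Q2=[]
t=24-25: P2@Q0 runs 1, rem=5, I/O yield, promote→Q0. Q0=[P2] Q1=[P3,P4,P5] Q2=[]
t=25-26: P2@Q0 runs 1, rem=4, I/O yield, promote→Q0. Q0=[P2] Q1=[P3,P4,P5] Q2=[]
t=26-27: P2@Q0 runs 1, rem=3, I/O yield, promote→Q0. Q0=[P2] Q1=[P3,P4,P5] Q2=[]
t=27-28: P2@Q0 runs 1, rem=2, I/O yield, promote→Q0. Q0=[P2] Q1=[P3,P4,P5] Q2=[]
t=28-29: P2@Q0 runs 1, rem=1, I/O yield, promote→Q0. Q0=[P2] Q1=[P3,P4,P5] Q2=[]
t=29-30: P2@Q0 runs 1, rem=0, completes. Q0=[] Q1=[P3,P4,P5] Q2=[]
t=30-34: P3@Q1 runs 4, rem=0, completes. Q0=[] Q1=[P4,P5] Q2=[]
t=34-38: P4@Q1 runs 4, rem=8, quantum used, demote→Q2. Q0=[] Q1=[P5] Q2=[P4]
t=38-39: P5@Q1 runs 1, rem=0, completes. Q0=[] Q1=[] Q2=[P4]
t=39-47: P4@Q2 runs 8, rem=0, completes. Q0=[] Q1=[] Q2=[]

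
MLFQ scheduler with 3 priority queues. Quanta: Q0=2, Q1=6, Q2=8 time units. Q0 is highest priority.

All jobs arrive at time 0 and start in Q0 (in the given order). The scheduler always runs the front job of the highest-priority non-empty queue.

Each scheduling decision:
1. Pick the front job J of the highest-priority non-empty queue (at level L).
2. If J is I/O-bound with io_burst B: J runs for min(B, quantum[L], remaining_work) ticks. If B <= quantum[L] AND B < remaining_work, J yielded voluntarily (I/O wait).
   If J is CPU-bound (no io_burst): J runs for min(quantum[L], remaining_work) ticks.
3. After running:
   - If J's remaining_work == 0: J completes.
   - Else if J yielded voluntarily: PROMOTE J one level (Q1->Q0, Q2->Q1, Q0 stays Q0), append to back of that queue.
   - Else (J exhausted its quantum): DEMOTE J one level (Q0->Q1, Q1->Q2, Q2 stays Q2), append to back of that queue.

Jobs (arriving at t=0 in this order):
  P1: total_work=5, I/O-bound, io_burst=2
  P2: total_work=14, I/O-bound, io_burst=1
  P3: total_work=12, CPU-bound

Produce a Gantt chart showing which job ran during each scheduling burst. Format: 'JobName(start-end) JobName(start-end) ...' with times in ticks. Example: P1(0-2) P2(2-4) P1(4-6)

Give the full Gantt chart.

t=0-2: P1@Q0 runs 2, rem=3, I/O yield, promote→Q0. Q0=[P2,P3,P1] Q1=[] Q2=[]
t=2-3: P2@Q0 runs 1, rem=13, I/O yield, promote→Q0. Q0=[P3,P1,P2] Q1=[] Q2=[]
t=3-5: P3@Q0 runs 2, rem=10, quantum used, demote→Q1. Q0=[P1,P2] Q1=[P3] Q2=[]
t=5-7: P1@Q0 runs 2, rem=1, I/O yield, promote→Q0. Q0=[P2,P1] Q1=[P3] Q2=[]
t=7-8: P2@Q0 runs 1, rem=12, I/O yield, promote→Q0. Q0=[P1,P2] Q1=[P3] Q2=[]
t=8-9: P1@Q0 runs 1, rem=0, completes. Q0=[P2] Q1=[P3] Q2=[]
t=9-10: P2@Q0 runs 1, rem=11, I/O yield, promote→Q0. Q0=[P2] Q1=[P3] Q2=[]
t=10-11: P2@Q0 runs 1, rem=10, I/O yield, promote→Q0. Q0=[P2] Q1=[P3] Q2=[]
t=11-12: P2@Q0 runs 1, rem=9, I/O yield, promote→Q0. Q0=[P2] Q1=[P3] Q2=[]
t=12-13: P2@Q0 runs 1, rem=8, I/O yield, promote→Q0. Q0=[P2] Q1=[P3] Q2=[]
t=13-14: P2@Q0 runs 1, rem=7, I/O yield, promote→Q0. Q0=[P2] Q1=[P3] Q2=[]
t=14-15: P2@Q0 runs 1, rem=6, I/O yield, promote→Q0. Q0=[P2] Q1=[P3] Q2=[]
t=15-16: P2@Q0 runs 1, rem=5, I/O yield, promote→Q0. Q0=[P2] Q1=[P3] Q2=[]
t=16-17: P2@Q0 runs 1, rem=4, I/O yield, promote→Q0. Q0=[P2] Q1=[P3] Q2=[]
t=17-18: P2@Q0 runs 1, rem=3, I/O yield, promote→Q0. Q0=[P2] Q1=[P3] Q2=[]
t=18-19: P2@Q0 runs 1, rem=2, I/O yield, promote→Q0. Q0=[P2] Q1=[P3] Q2=[]
t=19-20: P2@Q0 runs 1, rem=1, I/O yield, promote→Q0. Q0=[P2] Q1=[P3] Q2=[]
t=20-21: P2@Q0 runs 1, rem=0, completes. Q0=[] Q1=[P3] Q2=[]
t=21-27: P3@Q1 runs 6, rem=4, quantum used, demote→Q2. Q0=[] Q1=[] Q2=[P3]
t=27-31: P3@Q2 runs 4, rem=0, completes. Q0=[] Q1=[] Q2=[]

Answer: P1(0-2) P2(2-3) P3(3-5) P1(5-7) P2(7-8) P1(8-9) P2(9-10) P2(10-11) P2(11-12) P2(12-13) P2(13-14) P2(14-15) P2(15-16) P2(16-17) P2(17-18) P2(18-19) P2(19-20) P2(20-21) P3(21-27) P3(27-31)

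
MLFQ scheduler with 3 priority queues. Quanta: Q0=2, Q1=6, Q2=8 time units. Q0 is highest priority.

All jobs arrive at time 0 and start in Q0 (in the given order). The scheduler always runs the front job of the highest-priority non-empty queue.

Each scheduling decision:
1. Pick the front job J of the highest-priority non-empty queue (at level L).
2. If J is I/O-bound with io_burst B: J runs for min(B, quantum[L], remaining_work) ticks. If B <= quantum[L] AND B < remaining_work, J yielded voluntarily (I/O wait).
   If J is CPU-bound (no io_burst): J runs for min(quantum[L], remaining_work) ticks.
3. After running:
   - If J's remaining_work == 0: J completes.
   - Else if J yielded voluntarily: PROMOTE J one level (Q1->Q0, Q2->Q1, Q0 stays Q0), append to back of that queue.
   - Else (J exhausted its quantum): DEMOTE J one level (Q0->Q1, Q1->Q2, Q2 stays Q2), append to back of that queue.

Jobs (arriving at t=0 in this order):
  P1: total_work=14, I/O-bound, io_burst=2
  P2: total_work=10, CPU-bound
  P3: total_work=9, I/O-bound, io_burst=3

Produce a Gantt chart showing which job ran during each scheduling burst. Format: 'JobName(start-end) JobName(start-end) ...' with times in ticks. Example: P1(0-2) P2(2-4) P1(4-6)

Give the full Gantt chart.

t=0-2: P1@Q0 runs 2, rem=12, I/O yield, promote→Q0. Q0=[P2,P3,P1] Q1=[] Q2=[]
t=2-4: P2@Q0 runs 2, rem=8, quantum used, demote→Q1. Q0=[P3,P1] Q1=[P2] Q2=[]
t=4-6: P3@Q0 runs 2, rem=7, quantum used, demote→Q1. Q0=[P1] Q1=[P2,P3] Q2=[]
t=6-8: P1@Q0 runs 2, rem=10, I/O yield, promote→Q0. Q0=[P1] Q1=[P2,P3] Q2=[]
t=8-10: P1@Q0 runs 2, rem=8, I/O yield, promote→Q0. Q0=[P1] Q1=[P2,P3] Q2=[]
t=10-12: P1@Q0 runs 2, rem=6, I/O yield, promote→Q0. Q0=[P1] Q1=[P2,P3] Q2=[]
t=12-14: P1@Q0 runs 2, rem=4, I/O yield, promote→Q0. Q0=[P1] Q1=[P2,P3] Q2=[]
t=14-16: P1@Q0 runs 2, rem=2, I/O yield, promote→Q0. Q0=[P1] Q1=[P2,P3] Q2=[]
t=16-18: P1@Q0 runs 2, rem=0, completes. Q0=[] Q1=[P2,P3] Q2=[]
t=18-24: P2@Q1 runs 6, rem=2, quantum used, demote→Q2. Q0=[] Q1=[P3] Q2=[P2]
t=24-27: P3@Q1 runs 3, rem=4, I/O yield, promote→Q0. Q0=[P3] Q1=[] Q2=[P2]
t=27-29: P3@Q0 runs 2, rem=2, quantum used, demote→Q1. Q0=[] Q1=[P3] Q2=[P2]
t=29-31: P3@Q1 runs 2, rem=0, completes. Q0=[] Q1=[] Q2=[P2]
t=31-33: P2@Q2 runs 2, rem=0, completes. Q0=[] Q1=[] Q2=[]

Answer: P1(0-2) P2(2-4) P3(4-6) P1(6-8) P1(8-10) P1(10-12) P1(12-14) P1(14-16) P1(16-18) P2(18-24) P3(24-27) P3(27-29) P3(29-31) P2(31-33)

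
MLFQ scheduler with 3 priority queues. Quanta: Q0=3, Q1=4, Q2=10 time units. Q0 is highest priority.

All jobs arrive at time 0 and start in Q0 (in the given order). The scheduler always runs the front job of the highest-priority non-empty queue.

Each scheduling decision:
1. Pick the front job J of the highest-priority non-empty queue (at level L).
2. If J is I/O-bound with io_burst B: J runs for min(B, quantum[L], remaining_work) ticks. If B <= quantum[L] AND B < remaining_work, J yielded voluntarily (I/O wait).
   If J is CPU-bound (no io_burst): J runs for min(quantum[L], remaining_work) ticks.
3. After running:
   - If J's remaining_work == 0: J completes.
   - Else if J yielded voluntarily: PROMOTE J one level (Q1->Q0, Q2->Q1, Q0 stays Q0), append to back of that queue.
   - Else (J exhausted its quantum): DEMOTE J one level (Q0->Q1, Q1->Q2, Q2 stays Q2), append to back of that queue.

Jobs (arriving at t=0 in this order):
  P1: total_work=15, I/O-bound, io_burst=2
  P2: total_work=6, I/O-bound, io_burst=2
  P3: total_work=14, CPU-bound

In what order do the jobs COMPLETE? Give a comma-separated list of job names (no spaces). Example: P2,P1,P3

Answer: P2,P1,P3

Derivation:
t=0-2: P1@Q0 runs 2, rem=13, I/O yield, promote→Q0. Q0=[P2,P3,P1] Q1=[] Q2=[]
t=2-4: P2@Q0 runs 2, rem=4, I/O yield, promote→Q0. Q0=[P3,P1,P2] Q1=[] Q2=[]
t=4-7: P3@Q0 runs 3, rem=11, quantum used, demote→Q1. Q0=[P1,P2] Q1=[P3] Q2=[]
t=7-9: P1@Q0 runs 2, rem=11, I/O yield, promote→Q0. Q0=[P2,P1] Q1=[P3] Q2=[]
t=9-11: P2@Q0 runs 2, rem=2, I/O yield, promote→Q0. Q0=[P1,P2] Q1=[P3] Q2=[]
t=11-13: P1@Q0 runs 2, rem=9, I/O yield, promote→Q0. Q0=[P2,P1] Q1=[P3] Q2=[]
t=13-15: P2@Q0 runs 2, rem=0, completes. Q0=[P1] Q1=[P3] Q2=[]
t=15-17: P1@Q0 runs 2, rem=7, I/O yield, promote→Q0. Q0=[P1] Q1=[P3] Q2=[]
t=17-19: P1@Q0 runs 2, rem=5, I/O yield, promote→Q0. Q0=[P1] Q1=[P3] Q2=[]
t=19-21: P1@Q0 runs 2, rem=3, I/O yield, promote→Q0. Q0=[P1] Q1=[P3] Q2=[]
t=21-23: P1@Q0 runs 2, rem=1, I/O yield, promote→Q0. Q0=[P1] Q1=[P3] Q2=[]
t=23-24: P1@Q0 runs 1, rem=0, completes. Q0=[] Q1=[P3] Q2=[]
t=24-28: P3@Q1 runs 4, rem=7, quantum used, demote→Q2. Q0=[] Q1=[] Q2=[P3]
t=28-35: P3@Q2 runs 7, rem=0, completes. Q0=[] Q1=[] Q2=[]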